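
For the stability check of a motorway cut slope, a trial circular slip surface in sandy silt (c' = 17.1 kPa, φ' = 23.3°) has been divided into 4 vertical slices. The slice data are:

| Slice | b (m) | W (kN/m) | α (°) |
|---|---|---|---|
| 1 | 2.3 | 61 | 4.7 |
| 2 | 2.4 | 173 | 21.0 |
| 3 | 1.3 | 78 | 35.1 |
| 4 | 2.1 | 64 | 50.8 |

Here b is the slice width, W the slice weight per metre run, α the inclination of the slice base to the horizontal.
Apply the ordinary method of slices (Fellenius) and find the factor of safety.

FS = 1.91

Ordinary method of slices: FS = Σ[c'·Δl_i + (W_i cosα_i)·tanφ'] / Σ W_i sinα_i, with Δl_i = b_i / cosα_i.
Slice 1: Δl = 2.3/cos4.7° = 2.308 m; N'_1 = 61·cos4.7° = 60.8; c'Δl = 39.46; W sinα = 5.0
Slice 2: Δl = 2.4/cos21.0° = 2.571 m; N'_2 = 173·cos21.0° = 161.5; c'Δl = 43.96; W sinα = 62.0
Slice 3: Δl = 1.3/cos35.1° = 1.589 m; N'_3 = 78·cos35.1° = 63.8; c'Δl = 27.17; W sinα = 44.9
Slice 4: Δl = 2.1/cos50.8° = 3.323 m; N'_4 = 64·cos50.8° = 40.4; c'Δl = 56.82; W sinα = 49.6
Σc'Δl = 167.4 kN/m; ΣN' = 326.6 kN/m; ΣW sinα = 161.4 kN/m
Resisting = 167.4 + 326.6·tan23.3° = 167.4 + 140.6 = 308.1 kN/m
FS = 308.1 / 161.4 = 1.908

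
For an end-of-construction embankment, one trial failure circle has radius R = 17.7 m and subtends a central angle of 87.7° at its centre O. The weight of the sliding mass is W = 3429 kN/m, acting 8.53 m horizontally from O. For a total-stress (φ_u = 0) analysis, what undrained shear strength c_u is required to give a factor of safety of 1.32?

c_u = 80.5 kPa

FS = c_u·L_a·R / (W·d), so c_u = FS·W·d / (L_a·R).
Arc length L_a = R·θ = 17.7·(87.7°·π/180) = 17.7·1.5307 = 27.09 m
c_u = 1.32·3429·8.53 / (27.09·17.7) = 38609.2 / 479.54 = 80.51 kPa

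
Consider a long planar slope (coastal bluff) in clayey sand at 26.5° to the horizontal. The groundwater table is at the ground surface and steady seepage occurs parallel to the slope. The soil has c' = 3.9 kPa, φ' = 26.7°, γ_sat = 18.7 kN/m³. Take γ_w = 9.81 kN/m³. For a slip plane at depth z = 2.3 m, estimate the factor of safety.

FS = 0.71

With seepage parallel to the slope and the water table at the surface, the effective normal stress on the slip plane uses the buoyant unit weight γ' = γ_sat − γ_w while the driving shear stress uses γ_sat:
FS = [c' + γ' z cos²β tanφ'] / [γ_sat z sinβ cosβ]
γ' = 18.7 − 9.81 = 8.89 kN/m³
Numerator = 3.9 + 8.89·2.3·cos²26.5°·tan26.7° = 3.9 + 8.89·2.3·0.8009·0.5029 = 12.136 kPa
Denominator = 18.7·2.3·sin26.5°·cos26.5° = 18.7·2.3·0.4462·0.8949 = 17.175 kPa
FS = 12.136 / 17.175 = 0.707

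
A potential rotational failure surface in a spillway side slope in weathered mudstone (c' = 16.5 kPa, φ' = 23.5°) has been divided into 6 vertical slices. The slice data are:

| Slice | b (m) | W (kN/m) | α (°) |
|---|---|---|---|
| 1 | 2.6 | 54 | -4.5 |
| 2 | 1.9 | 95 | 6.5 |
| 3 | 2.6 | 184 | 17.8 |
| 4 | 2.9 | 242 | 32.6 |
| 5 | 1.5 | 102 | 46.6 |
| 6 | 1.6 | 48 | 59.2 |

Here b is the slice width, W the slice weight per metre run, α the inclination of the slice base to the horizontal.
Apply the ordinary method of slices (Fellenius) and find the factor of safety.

Ordinary method of slices: FS = Σ[c'·Δl_i + (W_i cosα_i)·tanφ'] / Σ W_i sinα_i, with Δl_i = b_i / cosα_i.
Slice 1: Δl = 2.6/cos(-4.5°) = 2.608 m; N'_1 = 54·cos(-4.5°) = 53.8; c'Δl = 43.03; W sinα = -4.2
Slice 2: Δl = 1.9/cos6.5° = 1.912 m; N'_2 = 95·cos6.5° = 94.4; c'Δl = 31.55; W sinα = 10.8
Slice 3: Δl = 2.6/cos17.8° = 2.731 m; N'_3 = 184·cos17.8° = 175.2; c'Δl = 45.06; W sinα = 56.2
Slice 4: Δl = 2.9/cos32.6° = 3.442 m; N'_4 = 242·cos32.6° = 203.9; c'Δl = 56.80; W sinα = 130.4
Slice 5: Δl = 1.5/cos46.6° = 2.183 m; N'_5 = 102·cos46.6° = 70.1; c'Δl = 36.02; W sinα = 74.1
Slice 6: Δl = 1.6/cos59.2° = 3.125 m; N'_6 = 48·cos59.2° = 24.6; c'Δl = 51.56; W sinα = 41.2
Σc'Δl = 264.0 kN/m; ΣN' = 621.9 kN/m; ΣW sinα = 308.5 kN/m
Resisting = 264.0 + 621.9·tan23.5° = 264.0 + 270.4 = 534.5 kN/m
FS = 534.5 / 308.5 = 1.732

FS = 1.73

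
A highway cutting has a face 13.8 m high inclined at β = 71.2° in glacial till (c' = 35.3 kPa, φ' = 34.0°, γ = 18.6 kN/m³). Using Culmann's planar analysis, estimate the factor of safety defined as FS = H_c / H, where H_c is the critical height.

H_c = (4c'/γ) · sinβ cosφ' / [1 − cos(β − φ')]
    = (4·35.3/18.6) · sin71.2°·cos34.0° / [1 − cos37.2°]
    = 7.591 · 0.7848 / 0.2035 = 29.28 m
FS = H_c / H = 29.28 / 13.8 = 2.122

FS = 2.12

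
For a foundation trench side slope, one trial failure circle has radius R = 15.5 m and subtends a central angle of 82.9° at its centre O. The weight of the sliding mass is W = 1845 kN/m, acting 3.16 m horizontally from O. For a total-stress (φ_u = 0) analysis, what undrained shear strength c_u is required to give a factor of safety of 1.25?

FS = c_u·L_a·R / (W·d), so c_u = FS·W·d / (L_a·R).
Arc length L_a = R·θ = 15.5·(82.9°·π/180) = 15.5·1.4469 = 22.43 m
c_u = 1.25·1845·3.16 / (22.43·15.5) = 7287.8 / 347.61 = 20.97 kPa

c_u = 21.0 kPa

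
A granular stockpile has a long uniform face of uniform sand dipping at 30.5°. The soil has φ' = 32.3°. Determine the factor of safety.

FS = 1.07

For a dry cohesionless infinite slope the factor of safety is FS = tanφ' / tanβ.
FS = tan32.3° / tan30.5° = 0.6322 / 0.5890 = 1.073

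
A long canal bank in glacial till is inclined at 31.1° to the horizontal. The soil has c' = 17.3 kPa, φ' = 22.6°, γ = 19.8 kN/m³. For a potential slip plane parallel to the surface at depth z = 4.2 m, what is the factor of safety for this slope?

FS = 1.16

For an infinite slope with a slip plane parallel to the surface (no pore pressure): FS = [c' + γz cos²β tanφ'] / [γz sinβ cosβ].
γz = 19.8·4.2 = 83.16 kN/m²
Numerator = 17.3 + 83.16·cos²31.1°·tan22.6° = 17.3 + 83.16·0.7332·0.4163 = 42.680 kPa
Denominator = 83.16·sin31.1°·cos31.1° = 83.16·0.5165·0.8563 = 36.781 kPa
FS = 42.680 / 36.781 = 1.160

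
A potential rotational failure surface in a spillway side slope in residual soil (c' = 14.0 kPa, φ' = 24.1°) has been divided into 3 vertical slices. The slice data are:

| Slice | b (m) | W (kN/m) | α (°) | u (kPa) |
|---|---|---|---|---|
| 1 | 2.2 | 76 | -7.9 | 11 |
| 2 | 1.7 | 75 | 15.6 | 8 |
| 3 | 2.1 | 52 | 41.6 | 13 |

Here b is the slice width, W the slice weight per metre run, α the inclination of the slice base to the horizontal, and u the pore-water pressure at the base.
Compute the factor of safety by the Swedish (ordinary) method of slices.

FS = 3.28

Ordinary method of slices: FS = Σ[c'·Δl_i + (W_i cosα_i − u_i·Δl_i)·tanφ'] / Σ W_i sinα_i, with Δl_i = b_i / cosα_i.
Slice 1: Δl = 2.2/cos(-7.9°) = 2.221 m; N'_1 = 76·cos(-7.9°) − 11·2.221 = 50.8; c'Δl = 31.10; W sinα = -10.4
Slice 2: Δl = 1.7/cos15.6° = 1.765 m; N'_2 = 75·cos15.6° − 8·1.765 = 58.1; c'Δl = 24.71; W sinα = 20.2
Slice 3: Δl = 2.1/cos41.6° = 2.808 m; N'_3 = 52·cos41.6° − 13·2.808 = 2.4; c'Δl = 39.32; W sinα = 34.5
Σc'Δl = 95.1 kN/m; ΣN' = 111.3 kN/m; ΣW sinα = 44.2 kN/m
Resisting = 95.1 + 111.3·tan24.1° = 95.1 + 49.8 = 144.9 kN/m
FS = 144.9 / 44.2 = 3.275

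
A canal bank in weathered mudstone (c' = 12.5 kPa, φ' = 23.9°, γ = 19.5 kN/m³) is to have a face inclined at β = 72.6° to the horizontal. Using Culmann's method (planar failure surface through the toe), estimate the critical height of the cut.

Culmann's analysis gives the critical failure plane at α_cr = (β + φ')/2 = (72.6 + 23.9)/2 = 48.2°, and the critical height
H_c = (4c'/γ) · sinβ cosφ' / [1 − cos(β − φ')]
    = (4·12.5/19.5) · sin72.6°·cos23.9° / [1 − cos(48.7°)]
    = 2.564 · 0.9542·0.9143 / [1 − 0.6600]
    = 2.564 · 0.8724 / 0.3400
    = 6.58 m

H_c = 6.58 m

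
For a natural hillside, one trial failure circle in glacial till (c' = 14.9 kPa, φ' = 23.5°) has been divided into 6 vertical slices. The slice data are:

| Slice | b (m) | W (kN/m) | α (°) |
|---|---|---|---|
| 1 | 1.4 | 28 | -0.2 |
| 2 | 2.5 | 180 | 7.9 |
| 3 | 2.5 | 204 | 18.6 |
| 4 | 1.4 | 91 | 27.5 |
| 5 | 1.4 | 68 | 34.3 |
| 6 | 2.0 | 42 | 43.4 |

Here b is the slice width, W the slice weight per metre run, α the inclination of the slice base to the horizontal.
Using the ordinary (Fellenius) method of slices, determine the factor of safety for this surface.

FS = 2.18

Ordinary method of slices: FS = Σ[c'·Δl_i + (W_i cosα_i)·tanφ'] / Σ W_i sinα_i, with Δl_i = b_i / cosα_i.
Slice 1: Δl = 1.4/cos(-0.2°) = 1.400 m; N'_1 = 28·cos(-0.2°) = 28.0; c'Δl = 20.86; W sinα = -0.1
Slice 2: Δl = 2.5/cos7.9° = 2.524 m; N'_2 = 180·cos7.9° = 178.3; c'Δl = 37.61; W sinα = 24.7
Slice 3: Δl = 2.5/cos18.6° = 2.638 m; N'_3 = 204·cos18.6° = 193.3; c'Δl = 39.30; W sinα = 65.1
Slice 4: Δl = 1.4/cos27.5° = 1.578 m; N'_4 = 91·cos27.5° = 80.7; c'Δl = 23.52; W sinα = 42.0
Slice 5: Δl = 1.4/cos34.3° = 1.695 m; N'_5 = 68·cos34.3° = 56.2; c'Δl = 25.25; W sinα = 38.3
Slice 6: Δl = 2.0/cos43.4° = 2.753 m; N'_6 = 42·cos43.4° = 30.5; c'Δl = 41.01; W sinα = 28.9
Σc'Δl = 187.6 kN/m; ΣN' = 567.0 kN/m; ΣW sinα = 198.9 kN/m
Resisting = 187.6 + 567.0·tan23.5° = 187.6 + 246.6 = 434.1 kN/m
FS = 434.1 / 198.9 = 2.182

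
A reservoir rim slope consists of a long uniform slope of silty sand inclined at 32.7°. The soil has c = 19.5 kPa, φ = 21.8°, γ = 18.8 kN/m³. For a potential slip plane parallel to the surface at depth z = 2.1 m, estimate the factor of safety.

FS = 1.71

For an infinite slope with a slip plane parallel to the surface (no pore pressure): FS = [c + γz cos²β tanφ] / [γz sinβ cosβ].
γz = 18.8·2.1 = 39.48 kN/m²
Numerator = 19.5 + 39.48·cos²32.7°·tan21.8° = 19.5 + 39.48·0.7081·0.4000 = 30.682 kPa
Denominator = 39.48·sin32.7°·cos32.7° = 39.48·0.5402·0.8415 = 17.948 kPa
FS = 30.682 / 17.948 = 1.709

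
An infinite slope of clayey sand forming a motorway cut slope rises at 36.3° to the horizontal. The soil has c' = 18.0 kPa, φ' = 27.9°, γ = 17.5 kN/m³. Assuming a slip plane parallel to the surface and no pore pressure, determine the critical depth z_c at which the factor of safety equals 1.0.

z_c = 7.72 m

Setting FS = 1.00 in FS = [c' + γz cos²β tanφ'] / [γz sinβ cosβ] and solving for z:
z = c' / [γ cosβ (FS·sinβ − cosβ·tanφ')]
  = 18.0 / [17.5·cos36.3°·(1.00·sin36.3° − cos36.3°·tan27.9°)]
  = 18.0 / [17.5·0.8059·(1.00·0.5920 − 0.8059·0.5295)]
  = 18.0 / 2.3313 = 7.721 m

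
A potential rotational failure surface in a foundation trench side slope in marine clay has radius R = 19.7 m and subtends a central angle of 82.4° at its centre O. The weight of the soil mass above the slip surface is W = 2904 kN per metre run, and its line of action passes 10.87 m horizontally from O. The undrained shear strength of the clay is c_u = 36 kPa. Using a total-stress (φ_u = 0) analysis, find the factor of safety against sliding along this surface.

Taking moments about the centre O, the resisting moment is provided by the undrained shear strength acting along the arc:
Arc length L_a = R·θ = 19.7·(82.4°·π/180) = 19.7·1.4382 = 28.33 m
M_R = c_u·L_a·R = 36·28.33·19.7 = 20092.8 kN·m/m
M_D = W·d = 2904·10.87 = 31566.5 kN·m/m
FS = M_R / M_D = 20092.8 / 31566.5 = 0.637

FS = 0.64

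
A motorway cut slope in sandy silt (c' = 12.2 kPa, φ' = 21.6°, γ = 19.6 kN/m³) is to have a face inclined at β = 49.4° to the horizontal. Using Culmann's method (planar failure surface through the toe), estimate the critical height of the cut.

H_c = 15.23 m

Culmann's analysis gives the critical failure plane at α_cr = (β + φ')/2 = (49.4 + 21.6)/2 = 35.5°, and the critical height
H_c = (4c'/γ) · sinβ cosφ' / [1 − cos(β − φ')]
    = (4·12.2/19.6) · sin49.4°·cos21.6° / [1 − cos(27.8°)]
    = 2.490 · 0.7593·0.9298 / [1 − 0.8846]
    = 2.490 · 0.7060 / 0.1154
    = 15.23 m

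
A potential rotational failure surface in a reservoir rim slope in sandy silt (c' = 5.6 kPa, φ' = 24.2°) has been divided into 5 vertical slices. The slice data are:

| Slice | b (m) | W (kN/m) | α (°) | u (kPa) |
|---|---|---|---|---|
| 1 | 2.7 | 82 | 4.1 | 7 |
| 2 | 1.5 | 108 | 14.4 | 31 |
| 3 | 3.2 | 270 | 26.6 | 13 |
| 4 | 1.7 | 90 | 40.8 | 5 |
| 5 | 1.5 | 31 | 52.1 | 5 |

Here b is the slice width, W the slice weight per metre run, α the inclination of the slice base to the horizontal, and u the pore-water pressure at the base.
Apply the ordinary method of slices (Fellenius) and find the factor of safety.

FS = 1.01

Ordinary method of slices: FS = Σ[c'·Δl_i + (W_i cosα_i − u_i·Δl_i)·tanφ'] / Σ W_i sinα_i, with Δl_i = b_i / cosα_i.
Slice 1: Δl = 2.7/cos4.1° = 2.707 m; N'_1 = 82·cos4.1° − 7·2.707 = 62.8; c'Δl = 15.16; W sinα = 5.9
Slice 2: Δl = 1.5/cos14.4° = 1.549 m; N'_2 = 108·cos14.4° − 31·1.549 = 56.6; c'Δl = 8.67; W sinα = 26.9
Slice 3: Δl = 3.2/cos26.6° = 3.579 m; N'_3 = 270·cos26.6° − 13·3.579 = 194.9; c'Δl = 20.04; W sinα = 120.9
Slice 4: Δl = 1.7/cos40.8° = 2.246 m; N'_4 = 90·cos40.8° − 5·2.246 = 56.9; c'Δl = 12.58; W sinα = 58.8
Slice 5: Δl = 1.5/cos52.1° = 2.442 m; N'_5 = 31·cos52.1° − 5·2.442 = 6.8; c'Δl = 13.67; W sinα = 24.5
Σc'Δl = 70.1 kN/m; ΣN' = 378.1 kN/m; ΣW sinα = 236.9 kN/m
Resisting = 70.1 + 378.1·tan24.2° = 70.1 + 169.9 = 240.0 kN/m
FS = 240.0 / 236.9 = 1.013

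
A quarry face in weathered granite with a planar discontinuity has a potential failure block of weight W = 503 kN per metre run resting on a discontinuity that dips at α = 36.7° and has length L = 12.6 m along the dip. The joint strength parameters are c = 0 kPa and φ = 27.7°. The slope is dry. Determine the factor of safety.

FS = 0.70

Resolving the block weight along and normal to the plane and applying the Mohr–Coulomb strength on the joint:
N' = W cosα = 503·cos36.7° = 403.3 kN/m
Driving force T = W sinα = 503·sin36.7° = 300.6 kN/m
Resisting force R = c·L + N'·tanφ = 0·12.6 + 403.3·tan27.7° = 0.0 + 211.7 = 211.7 kN/m
FS = R / T = 211.7 / 300.6 = 0.704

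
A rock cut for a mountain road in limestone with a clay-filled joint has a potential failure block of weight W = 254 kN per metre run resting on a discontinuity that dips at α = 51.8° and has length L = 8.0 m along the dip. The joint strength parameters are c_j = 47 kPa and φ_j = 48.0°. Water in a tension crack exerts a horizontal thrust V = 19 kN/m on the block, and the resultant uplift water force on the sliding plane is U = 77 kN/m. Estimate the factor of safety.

FS = 2.12

Resolving the block weight along and normal to the plane and applying the Mohr–Coulomb strength on the joint:
N' = W cosα − U − V sinα = 254·cos51.8° − 77 − 19·sin51.8° = 65.1 kN/m
Driving force T = W sinα + V cosα = 254·sin51.8° + 19·cos51.8° = 211.4 kN/m
Resisting force R = c_j·L + N'·tanφ_j = 47·8.0 + 65.1·tan48.0° = 376.0 + 72.4 = 448.4 kN/m
FS = R / T = 448.4 / 211.4 = 2.121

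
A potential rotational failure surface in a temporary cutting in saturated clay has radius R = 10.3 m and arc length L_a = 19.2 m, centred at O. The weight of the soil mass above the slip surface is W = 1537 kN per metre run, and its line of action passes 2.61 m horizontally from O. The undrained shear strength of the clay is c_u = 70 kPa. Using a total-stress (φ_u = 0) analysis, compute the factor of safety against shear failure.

Taking moments about the centre O, the resisting moment is provided by the undrained shear strength acting along the arc:
M_R = c_u·L_a·R = 70·19.20·10.3 = 13843.2 kN·m/m
M_D = W·d = 1537·2.61 = 4011.6 kN·m/m
FS = M_R / M_D = 13843.2 / 4011.6 = 3.451

FS = 3.45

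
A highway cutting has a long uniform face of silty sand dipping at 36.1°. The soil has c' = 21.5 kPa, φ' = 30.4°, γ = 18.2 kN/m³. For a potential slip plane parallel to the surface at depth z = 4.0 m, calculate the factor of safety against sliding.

For an infinite slope with a slip plane parallel to the surface (no pore pressure): FS = [c' + γz cos²β tanφ'] / [γz sinβ cosβ].
γz = 18.2·4.0 = 72.80 kN/m²
Numerator = 21.5 + 72.80·cos²36.1°·tan30.4° = 21.5 + 72.80·0.6528·0.5867 = 49.384 kPa
Denominator = 72.80·sin36.1°·cos36.1° = 72.80·0.5892·0.8080 = 34.658 kPa
FS = 49.384 / 34.658 = 1.425

FS = 1.42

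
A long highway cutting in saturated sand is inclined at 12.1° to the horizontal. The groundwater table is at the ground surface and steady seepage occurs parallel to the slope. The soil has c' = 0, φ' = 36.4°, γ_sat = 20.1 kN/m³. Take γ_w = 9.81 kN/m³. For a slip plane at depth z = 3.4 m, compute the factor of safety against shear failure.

FS = 1.76

With seepage parallel to the slope and the water table at the surface, the effective normal stress on the slip plane uses the buoyant unit weight γ' = γ_sat − γ_w while the driving shear stress uses γ_sat:
FS = [c' + γ' z cos²β tanφ'] / [γ_sat z sinβ cosβ]
(For c' = 0 this reduces to FS = (γ'/γ_sat)·tanφ'/tanβ.)
γ' = 20.1 − 9.81 = 10.29 kN/m³
Numerator = 0.0 + 10.29·3.4·cos²12.1°·tan36.4° = 0.0 + 10.29·3.4·0.9561·0.7373 = 24.661 kPa
Denominator = 20.1·3.4·sin12.1°·cos12.1° = 20.1·3.4·0.2096·0.9778 = 14.007 kPa
FS = 24.661 / 14.007 = 1.761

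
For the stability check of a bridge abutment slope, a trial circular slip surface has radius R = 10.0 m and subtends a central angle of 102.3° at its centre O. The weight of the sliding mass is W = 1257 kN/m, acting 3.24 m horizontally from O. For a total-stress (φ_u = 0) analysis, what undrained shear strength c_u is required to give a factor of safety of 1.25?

FS = c_u·L_a·R / (W·d), so c_u = FS·W·d / (L_a·R).
Arc length L_a = R·θ = 10.0·(102.3°·π/180) = 10.0·1.7855 = 17.85 m
c_u = 1.25·1257·3.24 / (17.85·10.0) = 5090.9 / 178.55 = 28.51 kPa

c_u = 28.5 kPa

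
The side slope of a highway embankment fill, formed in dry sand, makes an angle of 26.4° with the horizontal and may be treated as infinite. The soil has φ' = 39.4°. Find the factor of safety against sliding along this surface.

For a dry cohesionless infinite slope the factor of safety is FS = tanφ' / tanβ.
FS = tan39.4° / tan26.4° = 0.8214 / 0.4964 = 1.655

FS = 1.65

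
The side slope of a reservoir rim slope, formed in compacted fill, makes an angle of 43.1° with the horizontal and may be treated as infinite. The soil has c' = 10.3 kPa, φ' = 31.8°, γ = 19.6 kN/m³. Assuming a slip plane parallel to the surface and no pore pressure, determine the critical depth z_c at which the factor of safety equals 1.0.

z_c = 3.12 m

Setting FS = 1.00 in FS = [c' + γz cos²β tanφ'] / [γz sinβ cosβ] and solving for z:
z = c' / [γ cosβ (FS·sinβ − cosβ·tanφ')]
  = 10.3 / [19.6·cos43.1°·(1.00·sin43.1° − cos43.1°·tan31.8°)]
  = 10.3 / [19.6·0.7302·(1.00·0.6833 − 0.7302·0.6200)]
  = 10.3 / 3.2995 = 3.122 m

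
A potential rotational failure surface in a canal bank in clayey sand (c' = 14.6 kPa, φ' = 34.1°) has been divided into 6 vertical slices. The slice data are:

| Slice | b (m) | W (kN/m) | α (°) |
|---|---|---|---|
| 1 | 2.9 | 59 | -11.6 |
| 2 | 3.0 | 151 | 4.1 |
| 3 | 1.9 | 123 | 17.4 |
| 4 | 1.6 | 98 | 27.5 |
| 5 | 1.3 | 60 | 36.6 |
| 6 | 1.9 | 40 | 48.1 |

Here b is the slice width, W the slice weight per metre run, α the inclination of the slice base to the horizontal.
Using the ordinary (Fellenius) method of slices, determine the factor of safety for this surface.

Ordinary method of slices: FS = Σ[c'·Δl_i + (W_i cosα_i)·tanφ'] / Σ W_i sinα_i, with Δl_i = b_i / cosα_i.
Slice 1: Δl = 2.9/cos(-11.6°) = 2.960 m; N'_1 = 59·cos(-11.6°) = 57.8; c'Δl = 43.22; W sinα = -11.9
Slice 2: Δl = 3.0/cos4.1° = 3.008 m; N'_2 = 151·cos4.1° = 150.6; c'Δl = 43.91; W sinα = 10.8
Slice 3: Δl = 1.9/cos17.4° = 1.991 m; N'_3 = 123·cos17.4° = 117.4; c'Δl = 29.07; W sinα = 36.8
Slice 4: Δl = 1.6/cos27.5° = 1.804 m; N'_4 = 98·cos27.5° = 86.9; c'Δl = 26.34; W sinα = 45.3
Slice 5: Δl = 1.3/cos36.6° = 1.619 m; N'_5 = 60·cos36.6° = 48.2; c'Δl = 23.64; W sinα = 35.8
Slice 6: Δl = 1.9/cos48.1° = 2.845 m; N'_6 = 40·cos48.1° = 26.7; c'Δl = 41.54; W sinα = 29.8
Σc'Δl = 207.7 kN/m; ΣN' = 487.6 kN/m; ΣW sinα = 146.5 kN/m
Resisting = 207.7 + 487.6·tan34.1° = 207.7 + 330.1 = 537.8 kN/m
FS = 537.8 / 146.5 = 3.671

FS = 3.67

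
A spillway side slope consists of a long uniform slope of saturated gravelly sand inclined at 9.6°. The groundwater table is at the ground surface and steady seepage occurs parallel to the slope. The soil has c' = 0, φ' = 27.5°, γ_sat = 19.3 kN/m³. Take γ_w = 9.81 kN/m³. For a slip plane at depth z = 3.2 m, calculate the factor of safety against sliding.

FS = 1.51

With seepage parallel to the slope and the water table at the surface, the effective normal stress on the slip plane uses the buoyant unit weight γ' = γ_sat − γ_w while the driving shear stress uses γ_sat:
FS = [c' + γ' z cos²β tanφ'] / [γ_sat z sinβ cosβ]
(For c' = 0 this reduces to FS = (γ'/γ_sat)·tanφ'/tanβ.)
γ' = 19.3 − 9.81 = 9.49 kN/m³
Numerator = 0.0 + 9.49·3.2·cos²9.6°·tan27.5° = 0.0 + 9.49·3.2·0.9722·0.5206 = 15.369 kPa
Denominator = 19.3·3.2·sin9.6°·cos9.6° = 19.3·3.2·0.1668·0.9860 = 10.155 kPa
FS = 15.369 / 10.155 = 1.513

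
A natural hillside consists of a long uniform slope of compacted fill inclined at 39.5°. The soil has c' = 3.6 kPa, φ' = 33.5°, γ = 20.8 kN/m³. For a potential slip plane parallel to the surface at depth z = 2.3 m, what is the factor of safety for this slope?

FS = 0.96

For an infinite slope with a slip plane parallel to the surface (no pore pressure): FS = [c' + γz cos²β tanφ'] / [γz sinβ cosβ].
γz = 20.8·2.3 = 47.84 kN/m²
Numerator = 3.6 + 47.84·cos²39.5°·tan33.5° = 3.6 + 47.84·0.5954·0.6619 = 22.453 kPa
Denominator = 47.84·sin39.5°·cos39.5° = 47.84·0.6361·0.7716 = 23.481 kPa
FS = 22.453 / 23.481 = 0.956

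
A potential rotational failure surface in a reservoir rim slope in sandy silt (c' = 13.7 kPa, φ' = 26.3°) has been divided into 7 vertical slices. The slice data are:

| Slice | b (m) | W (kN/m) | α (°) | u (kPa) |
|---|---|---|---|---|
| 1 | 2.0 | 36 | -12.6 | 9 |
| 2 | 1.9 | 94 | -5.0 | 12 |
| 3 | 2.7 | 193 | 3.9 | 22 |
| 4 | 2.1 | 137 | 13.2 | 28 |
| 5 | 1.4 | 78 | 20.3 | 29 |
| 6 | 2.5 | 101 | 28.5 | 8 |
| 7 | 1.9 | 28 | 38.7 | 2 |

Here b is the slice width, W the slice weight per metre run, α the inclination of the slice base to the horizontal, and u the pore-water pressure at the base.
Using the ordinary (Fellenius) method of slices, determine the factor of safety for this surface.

Ordinary method of slices: FS = Σ[c'·Δl_i + (W_i cosα_i − u_i·Δl_i)·tanφ'] / Σ W_i sinα_i, with Δl_i = b_i / cosα_i.
Slice 1: Δl = 2.0/cos(-12.6°) = 2.049 m; N'_1 = 36·cos(-12.6°) − 9·2.049 = 16.7; c'Δl = 28.08; W sinα = -7.9
Slice 2: Δl = 1.9/cos(-5.0°) = 1.907 m; N'_2 = 94·cos(-5.0°) − 12·1.907 = 70.8; c'Δl = 26.13; W sinα = -8.2
Slice 3: Δl = 2.7/cos3.9° = 2.706 m; N'_3 = 193·cos3.9° − 22·2.706 = 133.0; c'Δl = 37.08; W sinα = 13.1
Slice 4: Δl = 2.1/cos13.2° = 2.157 m; N'_4 = 137·cos13.2° − 28·2.157 = 73.0; c'Δl = 29.55; W sinα = 31.3
Slice 5: Δl = 1.4/cos20.3° = 1.493 m; N'_5 = 78·cos20.3° − 29·1.493 = 29.9; c'Δl = 20.45; W sinα = 27.1
Slice 6: Δl = 2.5/cos28.5° = 2.845 m; N'_6 = 101·cos28.5° − 8·2.845 = 66.0; c'Δl = 38.97; W sinα = 48.2
Slice 7: Δl = 1.9/cos38.7° = 2.435 m; N'_7 = 28·cos38.7° − 2·2.435 = 17.0; c'Δl = 33.35; W sinα = 17.5
Σc'Δl = 213.6 kN/m; ΣN' = 406.3 kN/m; ΣW sinα = 121.1 kN/m
Resisting = 213.6 + 406.3·tan26.3° = 213.6 + 200.8 = 414.4 kN/m
FS = 414.4 / 121.1 = 3.421

FS = 3.42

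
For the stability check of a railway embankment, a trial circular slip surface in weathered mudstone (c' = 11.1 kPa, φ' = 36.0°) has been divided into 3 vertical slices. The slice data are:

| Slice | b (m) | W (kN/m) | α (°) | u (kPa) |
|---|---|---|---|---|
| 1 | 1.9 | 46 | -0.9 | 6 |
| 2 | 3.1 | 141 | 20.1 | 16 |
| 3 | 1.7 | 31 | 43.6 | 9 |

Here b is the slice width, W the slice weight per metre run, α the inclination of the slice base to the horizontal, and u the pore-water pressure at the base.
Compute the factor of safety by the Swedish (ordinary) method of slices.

Ordinary method of slices: FS = Σ[c'·Δl_i + (W_i cosα_i − u_i·Δl_i)·tanφ'] / Σ W_i sinα_i, with Δl_i = b_i / cosα_i.
Slice 1: Δl = 1.9/cos(-0.9°) = 1.900 m; N'_1 = 46·cos(-0.9°) − 6·1.900 = 34.6; c'Δl = 21.09; W sinα = -0.7
Slice 2: Δl = 3.1/cos20.1° = 3.301 m; N'_2 = 141·cos20.1° − 16·3.301 = 79.6; c'Δl = 36.64; W sinα = 48.5
Slice 3: Δl = 1.7/cos43.6° = 2.348 m; N'_3 = 31·cos43.6° − 9·2.348 = 1.3; c'Δl = 26.06; W sinα = 21.4
Σc'Δl = 83.8 kN/m; ΣN' = 115.5 kN/m; ΣW sinα = 69.1 kN/m
Resisting = 83.8 + 115.5·tan36.0° = 83.8 + 83.9 = 167.7 kN/m
FS = 167.7 / 69.1 = 2.427

FS = 2.43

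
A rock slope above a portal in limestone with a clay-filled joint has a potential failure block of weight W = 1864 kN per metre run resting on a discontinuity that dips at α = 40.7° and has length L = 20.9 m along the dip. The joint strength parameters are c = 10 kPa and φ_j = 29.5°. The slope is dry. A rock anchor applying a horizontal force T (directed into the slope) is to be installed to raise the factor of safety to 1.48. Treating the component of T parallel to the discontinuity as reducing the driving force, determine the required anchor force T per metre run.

Resolving forces along and normal to the sliding plane, with the horizontal anchor force T adding T·sinα to the effective normal force and T·cosα acting up the plane against the driving force:
FS = [cL + (W cosα + T sinα) tanφ_j] / [W sinα − T cosα]
Without the anchor: N' = 1413.2 kN/m, driving T_d = 1215.5 kN/m, resisting R = 10·20.9 + 1413.2·tan29.5° = 1008.5 kN/m, FS = 0.83.
Setting FS = 1.48 and solving for T:
1.48·(1215.5 − T cos40.7°) = 1008.5 + T sin40.7°·tan29.5°
T·(sin40.7°·tan29.5° + 1.48·cos40.7°) = 1.48·1215.5 − 1008.5
T·(0.6521·0.5658 + 1.48·0.7581) = 1799.0 − 1008.5 = 790.4
T·1.4910 = 790.4
T = 530.1 kN/m

T = 530 kN/m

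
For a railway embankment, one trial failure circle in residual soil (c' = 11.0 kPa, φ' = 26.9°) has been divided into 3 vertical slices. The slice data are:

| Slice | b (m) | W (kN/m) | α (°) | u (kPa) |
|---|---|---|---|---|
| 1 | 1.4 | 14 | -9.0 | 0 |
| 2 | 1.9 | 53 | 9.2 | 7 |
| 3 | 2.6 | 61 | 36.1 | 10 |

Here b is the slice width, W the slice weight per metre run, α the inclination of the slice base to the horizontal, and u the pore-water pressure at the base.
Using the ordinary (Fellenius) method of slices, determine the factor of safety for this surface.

Ordinary method of slices: FS = Σ[c'·Δl_i + (W_i cosα_i − u_i·Δl_i)·tanφ'] / Σ W_i sinα_i, with Δl_i = b_i / cosα_i.
Slice 1: Δl = 1.4/cos(-9.0°) = 1.417 m; N'_1 = 14·cos(-9.0°) − 0·1.417 = 13.8; c'Δl = 15.59; W sinα = -2.2
Slice 2: Δl = 1.9/cos9.2° = 1.925 m; N'_2 = 53·cos9.2° − 7·1.925 = 38.8; c'Δl = 21.17; W sinα = 8.5
Slice 3: Δl = 2.6/cos36.1° = 3.218 m; N'_3 = 61·cos36.1° − 10·3.218 = 17.1; c'Δl = 35.40; W sinα = 35.9
Σc'Δl = 72.2 kN/m; ΣN' = 69.8 kN/m; ΣW sinα = 42.2 kN/m
Resisting = 72.2 + 69.8·tan26.9° = 72.2 + 35.4 = 107.6 kN/m
FS = 107.6 / 42.2 = 2.547

FS = 2.55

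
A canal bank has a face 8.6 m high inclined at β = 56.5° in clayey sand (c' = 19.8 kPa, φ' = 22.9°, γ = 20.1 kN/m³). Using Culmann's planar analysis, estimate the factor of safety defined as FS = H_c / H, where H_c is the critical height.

H_c = (4c'/γ) · sinβ cosφ' / [1 − cos(β − φ')]
    = (4·19.8/20.1) · sin56.5°·cos22.9° / [1 − cos33.6°]
    = 3.940 · 0.7682 / 0.1671 = 18.12 m
FS = H_c / H = 18.12 / 8.6 = 2.107

FS = 2.11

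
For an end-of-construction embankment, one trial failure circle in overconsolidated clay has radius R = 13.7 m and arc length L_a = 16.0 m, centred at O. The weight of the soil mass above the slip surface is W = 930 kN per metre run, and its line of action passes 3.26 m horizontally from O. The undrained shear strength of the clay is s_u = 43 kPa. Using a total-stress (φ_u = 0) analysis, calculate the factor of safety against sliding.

FS = 3.11

Taking moments about the centre O, the resisting moment is provided by the undrained shear strength acting along the arc:
M_R = s_u·L_a·R = 43·16.00·13.7 = 9425.6 kN·m/m
M_D = W·d = 930·3.26 = 3031.8 kN·m/m
FS = M_R / M_D = 9425.6 / 3031.8 = 3.109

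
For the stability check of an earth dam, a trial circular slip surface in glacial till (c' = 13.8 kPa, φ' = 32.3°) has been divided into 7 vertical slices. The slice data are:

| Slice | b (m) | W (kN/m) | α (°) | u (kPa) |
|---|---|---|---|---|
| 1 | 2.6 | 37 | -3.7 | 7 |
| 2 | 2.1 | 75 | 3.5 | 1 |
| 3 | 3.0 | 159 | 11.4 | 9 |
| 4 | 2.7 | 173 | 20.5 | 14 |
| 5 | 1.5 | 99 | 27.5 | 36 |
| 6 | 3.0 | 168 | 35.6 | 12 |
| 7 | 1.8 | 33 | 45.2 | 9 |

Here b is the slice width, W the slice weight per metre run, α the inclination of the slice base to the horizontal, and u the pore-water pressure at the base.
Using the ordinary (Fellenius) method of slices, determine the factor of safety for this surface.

FS = 2.10

Ordinary method of slices: FS = Σ[c'·Δl_i + (W_i cosα_i − u_i·Δl_i)·tanφ'] / Σ W_i sinα_i, with Δl_i = b_i / cosα_i.
Slice 1: Δl = 2.6/cos(-3.7°) = 2.605 m; N'_1 = 37·cos(-3.7°) − 7·2.605 = 18.7; c'Δl = 35.95; W sinα = -2.4
Slice 2: Δl = 2.1/cos3.5° = 2.104 m; N'_2 = 75·cos3.5° − 1·2.104 = 72.8; c'Δl = 29.03; W sinα = 4.6
Slice 3: Δl = 3.0/cos11.4° = 3.060 m; N'_3 = 159·cos11.4° − 9·3.060 = 128.3; c'Δl = 42.23; W sinα = 31.4
Slice 4: Δl = 2.7/cos20.5° = 2.883 m; N'_4 = 173·cos20.5° − 14·2.883 = 121.7; c'Δl = 39.78; W sinα = 60.6
Slice 5: Δl = 1.5/cos27.5° = 1.691 m; N'_5 = 99·cos27.5° − 36·1.691 = 26.9; c'Δl = 23.34; W sinα = 45.7
Slice 6: Δl = 3.0/cos35.6° = 3.690 m; N'_6 = 168·cos35.6° − 12·3.690 = 92.3; c'Δl = 50.92; W sinα = 97.8
Slice 7: Δl = 1.8/cos45.2° = 2.555 m; N'_7 = 33·cos45.2° − 9·2.555 = 0.3; c'Δl = 35.25; W sinα = 23.4
Σc'Δl = 256.5 kN/m; ΣN' = 461.0 kN/m; ΣW sinα = 261.1 kN/m
Resisting = 256.5 + 461.0·tan32.3° = 256.5 + 291.4 = 547.9 kN/m
FS = 547.9 / 261.1 = 2.098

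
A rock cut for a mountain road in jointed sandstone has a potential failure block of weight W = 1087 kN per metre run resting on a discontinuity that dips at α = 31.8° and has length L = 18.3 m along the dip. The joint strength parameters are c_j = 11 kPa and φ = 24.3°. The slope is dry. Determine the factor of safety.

Resolving the block weight along and normal to the plane and applying the Mohr–Coulomb strength on the joint:
N' = W cosα = 1087·cos31.8° = 923.8 kN/m
Driving force T = W sinα = 1087·sin31.8° = 572.8 kN/m
Resisting force R = c_j·L + N'·tanφ = 11·18.3 + 923.8·tan24.3° = 201.3 + 417.1 = 618.4 kN/m
FS = R / T = 618.4 / 572.8 = 1.080

FS = 1.08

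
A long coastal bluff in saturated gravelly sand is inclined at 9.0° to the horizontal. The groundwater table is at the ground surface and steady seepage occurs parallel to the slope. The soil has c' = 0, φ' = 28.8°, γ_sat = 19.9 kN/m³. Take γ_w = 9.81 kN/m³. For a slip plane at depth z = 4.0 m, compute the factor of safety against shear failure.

With seepage parallel to the slope and the water table at the surface, the effective normal stress on the slip plane uses the buoyant unit weight γ' = γ_sat − γ_w while the driving shear stress uses γ_sat:
FS = [c' + γ' z cos²β tanφ'] / [γ_sat z sinβ cosβ]
(For c' = 0 this reduces to FS = (γ'/γ_sat)·tanφ'/tanβ.)
γ' = 19.9 − 9.81 = 10.09 kN/m³
Numerator = 0.0 + 10.09·4.0·cos²9.0°·tan28.8° = 0.0 + 10.09·4.0·0.9755·0.5498 = 21.645 kPa
Denominator = 19.9·4.0·sin9.0°·cos9.0° = 19.9·4.0·0.1564·0.9877 = 12.299 kPa
FS = 21.645 / 12.299 = 1.760

FS = 1.76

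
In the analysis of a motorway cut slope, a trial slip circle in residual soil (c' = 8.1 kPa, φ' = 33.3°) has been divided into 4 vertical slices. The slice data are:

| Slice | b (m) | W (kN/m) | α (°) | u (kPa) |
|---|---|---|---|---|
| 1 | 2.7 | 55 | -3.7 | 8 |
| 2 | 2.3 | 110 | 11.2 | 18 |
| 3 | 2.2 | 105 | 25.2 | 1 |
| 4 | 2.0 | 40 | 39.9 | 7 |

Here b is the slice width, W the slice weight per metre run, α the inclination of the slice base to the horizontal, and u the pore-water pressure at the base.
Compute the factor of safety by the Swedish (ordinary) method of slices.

FS = 2.45

Ordinary method of slices: FS = Σ[c'·Δl_i + (W_i cosα_i − u_i·Δl_i)·tanφ'] / Σ W_i sinα_i, with Δl_i = b_i / cosα_i.
Slice 1: Δl = 2.7/cos(-3.7°) = 2.706 m; N'_1 = 55·cos(-3.7°) − 8·2.706 = 33.2; c'Δl = 21.92; W sinα = -3.5
Slice 2: Δl = 2.3/cos11.2° = 2.345 m; N'_2 = 110·cos11.2° − 18·2.345 = 65.7; c'Δl = 18.99; W sinα = 21.4
Slice 3: Δl = 2.2/cos25.2° = 2.431 m; N'_3 = 105·cos25.2° − 1·2.431 = 92.6; c'Δl = 19.69; W sinα = 44.7
Slice 4: Δl = 2.0/cos39.9° = 2.607 m; N'_4 = 40·cos39.9° − 7·2.607 = 12.4; c'Δl = 21.12; W sinα = 25.7
Σc'Δl = 81.7 kN/m; ΣN' = 204.0 kN/m; ΣW sinα = 88.2 kN/m
Resisting = 81.7 + 204.0·tan33.3° = 81.7 + 134.0 = 215.7 kN/m
FS = 215.7 / 88.2 = 2.446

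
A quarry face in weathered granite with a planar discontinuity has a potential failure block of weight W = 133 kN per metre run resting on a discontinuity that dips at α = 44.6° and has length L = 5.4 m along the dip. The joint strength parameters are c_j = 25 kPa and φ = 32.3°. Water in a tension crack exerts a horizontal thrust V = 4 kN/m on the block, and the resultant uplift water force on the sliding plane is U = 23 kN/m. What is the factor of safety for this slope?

Resolving the block weight along and normal to the plane and applying the Mohr–Coulomb strength on the joint:
N' = W cosα − U − V sinα = 133·cos44.6° − 23 − 4·sin44.6° = 68.9 kN/m
Driving force T = W sinα + V cosα = 133·sin44.6° + 4·cos44.6° = 96.2 kN/m
Resisting force R = c_j·L + N'·tanφ = 25·5.4 + 68.9·tan32.3° = 135.0 + 43.6 = 178.6 kN/m
FS = R / T = 178.6 / 96.2 = 1.855

FS = 1.86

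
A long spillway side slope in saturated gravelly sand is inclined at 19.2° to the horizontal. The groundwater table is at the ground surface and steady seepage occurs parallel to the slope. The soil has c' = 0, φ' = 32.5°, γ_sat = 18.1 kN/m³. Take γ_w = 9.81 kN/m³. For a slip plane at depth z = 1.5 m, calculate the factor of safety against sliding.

With seepage parallel to the slope and the water table at the surface, the effective normal stress on the slip plane uses the buoyant unit weight γ' = γ_sat − γ_w while the driving shear stress uses γ_sat:
FS = [c' + γ' z cos²β tanφ'] / [γ_sat z sinβ cosβ]
(For c' = 0 this reduces to FS = (γ'/γ_sat)·tanφ'/tanβ.)
γ' = 18.1 − 9.81 = 8.29 kN/m³
Numerator = 0.0 + 8.29·1.5·cos²19.2°·tan32.5° = 0.0 + 8.29·1.5·0.8918·0.6371 = 7.065 kPa
Denominator = 18.1·1.5·sin19.2°·cos19.2° = 18.1·1.5·0.3289·0.9444 = 8.432 kPa
FS = 7.065 / 8.432 = 0.838

FS = 0.84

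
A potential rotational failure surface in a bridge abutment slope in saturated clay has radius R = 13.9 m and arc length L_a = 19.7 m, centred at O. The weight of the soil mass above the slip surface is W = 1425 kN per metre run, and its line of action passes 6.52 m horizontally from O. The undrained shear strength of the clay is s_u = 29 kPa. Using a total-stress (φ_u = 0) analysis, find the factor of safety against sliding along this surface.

Taking moments about the centre O, the resisting moment is provided by the undrained shear strength acting along the arc:
M_R = s_u·L_a·R = 29·19.70·13.9 = 7941.1 kN·m/m
M_D = W·d = 1425·6.52 = 9291.0 kN·m/m
FS = M_R / M_D = 7941.1 / 9291.0 = 0.855

FS = 0.85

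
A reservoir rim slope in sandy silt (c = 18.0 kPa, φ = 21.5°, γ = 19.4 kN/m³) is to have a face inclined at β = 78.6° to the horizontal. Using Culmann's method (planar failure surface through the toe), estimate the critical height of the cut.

H_c = 7.41 m

Culmann's analysis gives the critical failure plane at α_cr = (β + φ)/2 = (78.6 + 21.5)/2 = 50.0°, and the critical height
H_c = (4c/γ) · sinβ cosφ / [1 − cos(β − φ)]
    = (4·18.0/19.4) · sin78.6°·cos21.5° / [1 − cos(57.1°)]
    = 3.711 · 0.9803·0.9304 / [1 − 0.5432]
    = 3.711 · 0.9121 / 0.4568
    = 7.41 m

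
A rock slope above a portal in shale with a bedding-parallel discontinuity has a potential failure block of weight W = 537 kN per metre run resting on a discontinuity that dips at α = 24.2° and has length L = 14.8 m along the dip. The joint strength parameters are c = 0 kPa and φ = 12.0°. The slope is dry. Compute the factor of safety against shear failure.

Resolving the block weight along and normal to the plane and applying the Mohr–Coulomb strength on the joint:
N' = W cosα = 537·cos24.2° = 489.8 kN/m
Driving force T = W sinα = 537·sin24.2° = 220.1 kN/m
Resisting force R = c·L + N'·tanφ = 0·14.8 + 489.8·tan12.0° = 0.0 + 104.1 = 104.1 kN/m
FS = R / T = 104.1 / 220.1 = 0.473

FS = 0.47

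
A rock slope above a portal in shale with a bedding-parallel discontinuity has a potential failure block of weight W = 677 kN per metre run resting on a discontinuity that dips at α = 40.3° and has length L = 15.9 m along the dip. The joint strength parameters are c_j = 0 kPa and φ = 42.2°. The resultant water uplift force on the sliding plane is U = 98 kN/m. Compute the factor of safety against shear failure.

Resolving the block weight along and normal to the plane and applying the Mohr–Coulomb strength on the joint:
N' = W cosα − U = 677·cos40.3° − 98 = 418.3 kN/m
Driving force T = W sinα = 677·sin40.3° = 437.9 kN/m
Resisting force R = c_j·L + N'·tanφ = 0·15.9 + 418.3·tan42.2° = 0.0 + 379.3 = 379.3 kN/m
FS = R / T = 379.3 / 437.9 = 0.866

FS = 0.87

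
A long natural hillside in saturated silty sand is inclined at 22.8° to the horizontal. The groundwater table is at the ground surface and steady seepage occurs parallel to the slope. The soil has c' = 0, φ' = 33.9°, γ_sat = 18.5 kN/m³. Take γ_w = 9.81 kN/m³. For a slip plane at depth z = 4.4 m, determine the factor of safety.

FS = 0.75

With seepage parallel to the slope and the water table at the surface, the effective normal stress on the slip plane uses the buoyant unit weight γ' = γ_sat − γ_w while the driving shear stress uses γ_sat:
FS = [c' + γ' z cos²β tanφ'] / [γ_sat z sinβ cosβ]
(For c' = 0 this reduces to FS = (γ'/γ_sat)·tanφ'/tanβ.)
γ' = 18.5 − 9.81 = 8.69 kN/m³
Numerator = 0.0 + 8.69·4.4·cos²22.8°·tan33.9° = 0.0 + 8.69·4.4·0.8498·0.6720 = 21.835 kPa
Denominator = 18.5·4.4·sin22.8°·cos22.8° = 18.5·4.4·0.3875·0.9219 = 29.079 kPa
FS = 21.835 / 29.079 = 0.751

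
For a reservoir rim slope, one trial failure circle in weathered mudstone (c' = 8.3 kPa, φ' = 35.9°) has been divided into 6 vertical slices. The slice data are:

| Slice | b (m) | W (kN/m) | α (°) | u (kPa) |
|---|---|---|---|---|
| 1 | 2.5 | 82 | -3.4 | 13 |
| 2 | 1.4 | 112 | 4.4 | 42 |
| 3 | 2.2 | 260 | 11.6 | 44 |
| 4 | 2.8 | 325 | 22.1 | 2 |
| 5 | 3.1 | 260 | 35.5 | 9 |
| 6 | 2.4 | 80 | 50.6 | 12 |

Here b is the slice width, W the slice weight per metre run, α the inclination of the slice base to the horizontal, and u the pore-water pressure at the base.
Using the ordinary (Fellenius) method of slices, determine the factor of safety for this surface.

Ordinary method of slices: FS = Σ[c'·Δl_i + (W_i cosα_i − u_i·Δl_i)·tanφ'] / Σ W_i sinα_i, with Δl_i = b_i / cosα_i.
Slice 1: Δl = 2.5/cos(-3.4°) = 2.504 m; N'_1 = 82·cos(-3.4°) − 13·2.504 = 49.3; c'Δl = 20.79; W sinα = -4.9
Slice 2: Δl = 1.4/cos4.4° = 1.404 m; N'_2 = 112·cos4.4° − 42·1.404 = 52.7; c'Δl = 11.65; W sinα = 8.6
Slice 3: Δl = 2.2/cos11.6° = 2.246 m; N'_3 = 260·cos11.6° − 44·2.246 = 155.9; c'Δl = 18.64; W sinα = 52.3
Slice 4: Δl = 2.8/cos22.1° = 3.022 m; N'_4 = 325·cos22.1° − 2·3.022 = 295.1; c'Δl = 25.08; W sinα = 122.3
Slice 5: Δl = 3.1/cos35.5° = 3.808 m; N'_5 = 260·cos35.5° − 9·3.808 = 177.4; c'Δl = 31.60; W sinα = 151.0
Slice 6: Δl = 2.4/cos50.6° = 3.781 m; N'_6 = 80·cos50.6° − 12·3.781 = 5.4; c'Δl = 31.38; W sinα = 61.8
Σc'Δl = 139.2 kN/m; ΣN' = 735.7 kN/m; ΣW sinα = 391.1 kN/m
Resisting = 139.2 + 735.7·tan35.9° = 139.2 + 532.6 = 671.7 kN/m
FS = 671.7 / 391.1 = 1.718

FS = 1.72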